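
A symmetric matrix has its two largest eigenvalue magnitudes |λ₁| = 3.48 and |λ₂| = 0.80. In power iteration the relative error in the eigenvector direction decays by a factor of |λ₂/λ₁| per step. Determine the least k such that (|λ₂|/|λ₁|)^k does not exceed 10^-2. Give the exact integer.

4

|λ₂/λ₁| = 0.80/3.48 = 0.22989
Need k ≥ ln(10^-2) / ln(0.22989) = -4.6052 / -1.4702 ≈ 3.132
Smallest integer k satisfying the bound: 4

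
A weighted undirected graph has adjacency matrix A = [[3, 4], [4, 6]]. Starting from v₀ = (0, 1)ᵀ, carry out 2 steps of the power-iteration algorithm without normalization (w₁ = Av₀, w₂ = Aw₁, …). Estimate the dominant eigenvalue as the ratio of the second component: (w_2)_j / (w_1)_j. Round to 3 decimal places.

w1 = Av₀ = (4, 6)
w2 = Aw1 = (36, 52)
Ratio at component: 52 / 6 = 8.667

8.667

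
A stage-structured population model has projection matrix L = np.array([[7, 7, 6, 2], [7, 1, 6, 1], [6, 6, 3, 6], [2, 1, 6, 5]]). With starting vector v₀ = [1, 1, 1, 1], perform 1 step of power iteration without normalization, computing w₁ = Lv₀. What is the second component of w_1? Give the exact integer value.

15

w1 = Lv₀ = (7·1 + 7·1 + 6·1 + 2·1; 7·1 + 1·1 + 6·1 + 1·1; 6·1 + 6·1 + 3·1 + 6·1; 2·1 + 1·1 + 6·1 + 5·1) = (22, 15, 21, 14)
The requested component of w1 is 15.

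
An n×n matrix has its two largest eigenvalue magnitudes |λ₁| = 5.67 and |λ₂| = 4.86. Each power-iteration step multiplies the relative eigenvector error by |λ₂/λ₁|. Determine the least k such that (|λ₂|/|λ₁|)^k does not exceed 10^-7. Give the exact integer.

|λ₂/λ₁| = 4.86/5.67 = 0.85714
Need k ≥ ln(10^-7) / ln(0.85714) = -16.1181 / -0.1542 ≈ 104.561
Smallest integer k satisfying the bound: 105

105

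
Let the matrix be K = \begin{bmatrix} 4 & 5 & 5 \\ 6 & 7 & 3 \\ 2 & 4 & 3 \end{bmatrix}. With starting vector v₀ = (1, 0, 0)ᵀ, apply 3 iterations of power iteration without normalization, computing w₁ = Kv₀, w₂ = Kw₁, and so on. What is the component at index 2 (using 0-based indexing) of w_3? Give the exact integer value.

w1 = Kv₀ = (4, 6, 2)
w2 = Kw1 = (56, 72, 38)
w3 = Kw2 = (774, 954, 514)
The requested component of w3 is 514.

514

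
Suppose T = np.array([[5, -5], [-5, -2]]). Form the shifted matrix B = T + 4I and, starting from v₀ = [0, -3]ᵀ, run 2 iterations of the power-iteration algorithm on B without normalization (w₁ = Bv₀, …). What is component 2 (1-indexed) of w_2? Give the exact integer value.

B = T + 4I has rows (9, -5); (-5, 2)
w1 = Bv₀ = (15, -6)
w2 = Bw1 = (165, -87)
Requested component of w2: -87

-87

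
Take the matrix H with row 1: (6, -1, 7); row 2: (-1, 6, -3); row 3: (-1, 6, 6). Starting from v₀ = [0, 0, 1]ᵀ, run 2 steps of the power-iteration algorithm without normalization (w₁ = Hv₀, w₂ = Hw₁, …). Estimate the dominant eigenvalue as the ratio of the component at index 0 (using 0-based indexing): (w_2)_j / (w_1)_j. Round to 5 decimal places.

w1 = Hv₀ = (7, -3, 6)
w2 = Hw1 = (87, -43, 11)
Ratio at component: 87 / 7 = 12.42857

12.42857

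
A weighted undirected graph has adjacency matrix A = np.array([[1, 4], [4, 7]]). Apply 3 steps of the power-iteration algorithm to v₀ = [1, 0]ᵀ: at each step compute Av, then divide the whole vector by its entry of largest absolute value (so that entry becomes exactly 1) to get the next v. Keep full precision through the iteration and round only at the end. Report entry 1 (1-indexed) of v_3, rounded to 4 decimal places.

Av0 = (1.00000, 4.00000); divide by 4.00000 → v1 = (0.25000, 1.00000)
Av1 = (4.25000, 8.00000); divide by 8.00000 → v2 = (0.53125, 1.00000)
Av2 = (4.53125, 9.12500); divide by 9.12500 → v3 = (0.49658, 1.00000)
Requested entry of v3: 145/292 = 0.4966

0.4966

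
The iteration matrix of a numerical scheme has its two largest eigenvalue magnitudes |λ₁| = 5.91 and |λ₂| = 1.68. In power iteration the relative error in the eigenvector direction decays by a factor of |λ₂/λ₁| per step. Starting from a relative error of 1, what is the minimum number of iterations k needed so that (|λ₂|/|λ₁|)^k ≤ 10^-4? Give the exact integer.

8

|λ₂/λ₁| = 1.68/5.91 = 0.28426
Need k ≥ ln(10^-4) / ln(0.28426) = -9.2103 / -1.2579 ≈ 7.322
Smallest integer k satisfying the bound: 8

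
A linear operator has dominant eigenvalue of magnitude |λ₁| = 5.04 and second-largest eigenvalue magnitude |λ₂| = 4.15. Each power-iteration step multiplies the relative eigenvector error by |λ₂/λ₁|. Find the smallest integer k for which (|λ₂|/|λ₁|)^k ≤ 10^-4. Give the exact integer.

|λ₂/λ₁| = 4.15/5.04 = 0.82341
Need k ≥ ln(10^-4) / ln(0.82341) = -9.2103 / -0.1943 ≈ 47.403
Smallest integer k satisfying the bound: 48

48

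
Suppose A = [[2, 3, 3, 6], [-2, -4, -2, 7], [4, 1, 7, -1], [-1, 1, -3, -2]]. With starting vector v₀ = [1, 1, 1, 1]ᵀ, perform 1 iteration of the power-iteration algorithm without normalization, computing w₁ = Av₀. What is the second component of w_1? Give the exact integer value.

-1

w1 = Av₀ = (2·1 + 3·1 + 3·1 + 6·1; (-2)·1 + (-4)·1 + (-2)·1 + 7·1; 4·1 + 1·1 + 7·1 + (-1)·1; (-1)·1 + 1·1 + (-3)·1 + (-2)·1) = (14, -1, 11, -5)
The requested component of w1 is -1.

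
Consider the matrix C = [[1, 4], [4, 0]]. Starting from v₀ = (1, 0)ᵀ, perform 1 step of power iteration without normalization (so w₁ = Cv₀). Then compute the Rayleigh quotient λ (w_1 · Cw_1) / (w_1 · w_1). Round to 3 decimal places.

w1 = Cv₀ = (1·1 + 4·0; 4·1 + 0·0) = (1, 4)
Cw1 = (17, 4)
w1·Cw1 = 1·17 + 4·4 = 33; w1·w1 = 1·1 + 4·4 = 17
λ ≈ 33/17 = 1.941

1.941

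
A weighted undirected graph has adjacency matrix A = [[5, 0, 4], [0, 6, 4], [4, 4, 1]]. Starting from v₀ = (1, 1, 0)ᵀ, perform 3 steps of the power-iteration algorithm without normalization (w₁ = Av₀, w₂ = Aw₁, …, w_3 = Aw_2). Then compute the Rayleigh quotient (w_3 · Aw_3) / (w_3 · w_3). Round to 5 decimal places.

w1 = Av₀ = (5·1 + 0·1 + 4·0; 0·1 + 6·1 + 4·0; 4·1 + 4·1 + 1·0) = (5, 6, 8)
w2 = Aw1 = (5·5 + 0·6 + 4·8; 0·5 + 6·6 + 4·8; 4·5 + 4·6 + 1·8) = (57, 68, 52)
w3 = Aw2 = (493, 616, 552)
Aw3 = (4673, 5904, 4988)
w3·Aw3 = 493·4673 + 616·5904 + 552·4988 = 8694029; w3·w3 = 493·493 + 616·616 + 552·552 = 927209
λ ≈ 8694029/927209 = 9.37656

λ ≈ 9.37656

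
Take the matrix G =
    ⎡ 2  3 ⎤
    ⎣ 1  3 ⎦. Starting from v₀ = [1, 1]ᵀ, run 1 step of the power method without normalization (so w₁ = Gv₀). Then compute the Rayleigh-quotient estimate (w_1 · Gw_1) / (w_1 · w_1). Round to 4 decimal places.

λ ≈ 4.3415

w1 = Gv₀ = (2·1 + 3·1; 1·1 + 3·1) = (5, 4)
Gw1 = (22, 17)
w1·Gw1 = 5·22 + 4·17 = 178; w1·w1 = 5·5 + 4·4 = 41
λ ≈ 178/41 = 4.3415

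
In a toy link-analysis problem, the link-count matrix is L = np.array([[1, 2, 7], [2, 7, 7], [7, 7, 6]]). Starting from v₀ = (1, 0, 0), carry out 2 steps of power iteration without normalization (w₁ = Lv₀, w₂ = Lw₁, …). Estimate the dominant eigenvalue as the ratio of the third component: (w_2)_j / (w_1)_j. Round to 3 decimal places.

w1 = Lv₀ = (1·1 + 2·0 + 7·0; 2·1 + 7·0 + 7·0; 7·1 + 7·0 + 6·0) = (1, 2, 7)
w2 = Lw1 = (1·1 + 2·2 + 7·7; 2·1 + 7·2 + 7·7; 7·1 + 7·2 + 6·7) = (54, 65, 63)
Ratio at component: 63 / 7 = 9.000

9.000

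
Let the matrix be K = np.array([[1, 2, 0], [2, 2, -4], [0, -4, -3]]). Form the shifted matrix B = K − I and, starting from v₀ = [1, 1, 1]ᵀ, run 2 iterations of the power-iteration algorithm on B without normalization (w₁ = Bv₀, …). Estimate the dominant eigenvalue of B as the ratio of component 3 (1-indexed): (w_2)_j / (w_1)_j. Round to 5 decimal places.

μ ≈ -4.50000

B = K − I has rows (0, 2, 0); (2, 1, -4); (0, -4, -4)
w1 = Bv₀ = (0·1 + 2·1 + 0·1; 2·1 + 1·1 + (-4)·1; 0·1 + (-4)·1 + (-4)·1) = (2, -1, -8)
w2 = Bw1 = (0·2 + 2·(-1) + 0·(-8); 2·2 + 1·(-1) + (-4)·(-8); 0·2 + (-4)·(-1) + (-4)·(-8)) = (-2, 35, 36)
Ratio: 36/-8 = -4.50000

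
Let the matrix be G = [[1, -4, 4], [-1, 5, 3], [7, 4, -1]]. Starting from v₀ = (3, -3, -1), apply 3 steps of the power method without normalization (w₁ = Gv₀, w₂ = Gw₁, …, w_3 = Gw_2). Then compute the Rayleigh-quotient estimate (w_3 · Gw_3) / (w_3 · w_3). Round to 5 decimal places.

3.31002

w1 = Gv₀ = (1·3 + (-4)·(-3) + 4·(-1); (-1)·3 + 5·(-3) + 3·(-1); 7·3 + 4·(-3) + (-1)·(-1)) = (11, -21, 10)
w2 = Gw1 = (1·11 + (-4)·(-21) + 4·10; (-1)·11 + 5·(-21) + 3·10; 7·11 + 4·(-21) + (-1)·10) = (135, -86, -17)
w3 = Gw2 = (411, -616, 618)
Gw3 = (5347, -1637, -205)
w3·Gw3 = 411·5347 + (-616)·(-1637) + 618·(-205) = 3079319; w3·w3 = 411·411 + (-616)·(-616) + 618·618 = 930301
λ ≈ 3079319/930301 = 3.31002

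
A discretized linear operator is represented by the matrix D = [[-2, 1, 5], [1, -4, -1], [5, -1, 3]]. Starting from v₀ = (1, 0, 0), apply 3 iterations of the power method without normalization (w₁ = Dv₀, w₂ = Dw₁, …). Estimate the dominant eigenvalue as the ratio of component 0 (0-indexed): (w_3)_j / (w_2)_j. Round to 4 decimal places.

w1 = Dv₀ = (-2, 1, 5)
w2 = Dw1 = (30, -11, 4)
w3 = Dw2 = (-51, 70, 173)
Ratio at component: -51 / 30 = -1.7000

λ ≈ -1.7000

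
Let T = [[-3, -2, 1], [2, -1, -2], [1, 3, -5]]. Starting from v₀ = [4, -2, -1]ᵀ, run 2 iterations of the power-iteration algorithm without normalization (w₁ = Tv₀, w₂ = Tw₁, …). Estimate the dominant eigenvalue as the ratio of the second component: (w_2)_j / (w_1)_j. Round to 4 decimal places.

w1 = Tv₀ = (-9, 12, 3)
w2 = Tw1 = (6, -36, 12)
Ratio at component: -36 / 12 = -3.0000

-3.0000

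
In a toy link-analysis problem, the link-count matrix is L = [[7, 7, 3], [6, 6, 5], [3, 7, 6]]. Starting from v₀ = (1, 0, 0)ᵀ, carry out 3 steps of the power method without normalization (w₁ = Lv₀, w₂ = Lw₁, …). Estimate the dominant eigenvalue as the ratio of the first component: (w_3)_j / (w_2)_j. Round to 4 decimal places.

λ ≈ 15.9400

w1 = Lv₀ = (7·1 + 7·0 + 3·0; 6·1 + 6·0 + 5·0; 3·1 + 7·0 + 6·0) = (7, 6, 3)
w2 = Lw1 = (7·7 + 7·6 + 3·3; 6·7 + 6·6 + 5·3; 3·7 + 7·6 + 6·3) = (100, 93, 81)
w3 = Lw2 = (1594, 1563, 1437)
Ratio at component: 1594 / 100 = 15.9400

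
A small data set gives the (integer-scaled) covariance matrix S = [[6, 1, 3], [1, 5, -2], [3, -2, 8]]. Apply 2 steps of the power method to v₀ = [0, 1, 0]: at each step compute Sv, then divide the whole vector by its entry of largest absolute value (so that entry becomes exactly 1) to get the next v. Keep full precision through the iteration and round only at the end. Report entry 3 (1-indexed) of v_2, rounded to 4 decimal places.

-0.7667

Sv0 = (1.00000, 5.00000, -2.00000); divide by 5.00000 → v1 = (0.20000, 1.00000, -0.40000)
Sv1 = (1.00000, 6.00000, -4.60000); divide by 6.00000 → v2 = (0.16667, 1.00000, -0.76667)
Requested entry of v2: -23/30 = -0.7667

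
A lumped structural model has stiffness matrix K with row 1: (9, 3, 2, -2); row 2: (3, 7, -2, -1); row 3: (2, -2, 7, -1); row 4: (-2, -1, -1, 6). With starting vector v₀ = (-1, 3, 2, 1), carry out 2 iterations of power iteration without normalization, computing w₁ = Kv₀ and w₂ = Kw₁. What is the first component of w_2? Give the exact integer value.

w1 = Kv₀ = (2, 13, 5, 3)
w2 = Kw1 = (61, 84, 10, -4)
The requested component of w2 is 61.

61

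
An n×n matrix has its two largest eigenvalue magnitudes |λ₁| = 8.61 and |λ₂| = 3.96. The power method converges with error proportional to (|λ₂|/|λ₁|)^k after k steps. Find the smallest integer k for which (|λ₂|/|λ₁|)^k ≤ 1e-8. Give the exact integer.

24

|λ₂/λ₁| = 3.96/8.61 = 0.45993
Need k ≥ ln(1e-8) / ln(0.45993) = -18.4207 / -0.7767 ≈ 23.717
Smallest integer k satisfying the bound: 24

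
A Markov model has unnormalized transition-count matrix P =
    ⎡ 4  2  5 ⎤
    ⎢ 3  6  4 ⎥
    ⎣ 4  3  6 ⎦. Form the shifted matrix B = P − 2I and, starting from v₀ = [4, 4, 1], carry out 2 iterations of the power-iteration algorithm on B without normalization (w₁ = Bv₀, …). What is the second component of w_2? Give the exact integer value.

B = P − 2I has rows (2, 2, 5); (3, 4, 4); (4, 3, 4)
w1 = Bv₀ = (2·4 + 2·4 + 5·1; 3·4 + 4·4 + 4·1; 4·4 + 3·4 + 4·1) = (21, 32, 32)
w2 = Bw1 = (2·21 + 2·32 + 5·32; 3·21 + 4·32 + 4·32; 4·21 + 3·32 + 4·32) = (266, 319, 308)
Requested component of w2: 319

319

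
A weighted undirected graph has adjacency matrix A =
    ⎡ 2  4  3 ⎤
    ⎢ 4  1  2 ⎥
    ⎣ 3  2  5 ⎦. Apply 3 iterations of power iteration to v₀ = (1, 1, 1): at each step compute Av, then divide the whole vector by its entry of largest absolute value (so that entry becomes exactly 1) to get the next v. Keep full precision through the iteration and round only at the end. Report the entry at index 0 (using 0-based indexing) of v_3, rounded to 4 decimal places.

0.8368

Av0 = (9.00000, 7.00000, 10.00000); divide by 10.00000 → v1 = (0.90000, 0.70000, 1.00000)
Av1 = (7.60000, 6.30000, 9.10000); divide by 9.10000 → v2 = (0.83516, 0.69231, 1.00000)
Av2 = (7.43956, 6.03297, 8.89011); divide by 8.89011 → v3 = (0.83684, 0.67862, 1.00000)
Requested entry of v3: 677/809 = 0.8368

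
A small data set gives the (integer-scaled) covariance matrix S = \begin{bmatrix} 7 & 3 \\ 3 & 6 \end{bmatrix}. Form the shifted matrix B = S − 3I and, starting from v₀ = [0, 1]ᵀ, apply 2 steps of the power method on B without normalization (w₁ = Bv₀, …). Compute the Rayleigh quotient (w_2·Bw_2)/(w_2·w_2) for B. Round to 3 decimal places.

μ ≈ 6.541

B = S − 3I has rows (4, 3); (3, 3)
w1 = Bv₀ = (4·0 + 3·1; 3·0 + 3·1) = (3, 3)
w2 = Bw1 = (4·3 + 3·3; 3·3 + 3·3) = (21, 18)
Bw2 = (138, 117)
w2·Bw2 = 5004; w2·w2 = 765; μ ≈ 5004/765 = 6.541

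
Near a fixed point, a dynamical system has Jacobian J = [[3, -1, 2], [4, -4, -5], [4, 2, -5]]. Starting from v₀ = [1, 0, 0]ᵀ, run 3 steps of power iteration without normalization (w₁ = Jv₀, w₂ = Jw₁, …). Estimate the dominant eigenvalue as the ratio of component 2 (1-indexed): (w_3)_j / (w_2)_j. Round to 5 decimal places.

-6.16667

w1 = Jv₀ = (3, 4, 4)
w2 = Jw1 = (13, -24, 0)
w3 = Jw2 = (63, 148, 4)
Ratio at component: 148 / -24 = -6.16667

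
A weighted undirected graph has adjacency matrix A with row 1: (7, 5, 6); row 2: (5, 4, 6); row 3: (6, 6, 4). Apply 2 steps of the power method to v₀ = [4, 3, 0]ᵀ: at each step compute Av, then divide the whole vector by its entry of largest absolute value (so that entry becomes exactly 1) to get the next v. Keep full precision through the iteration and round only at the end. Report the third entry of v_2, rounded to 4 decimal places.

Av0 = (43.00000, 32.00000, 42.00000); divide by 43.00000 → v1 = (1.00000, 0.74419, 0.97674)
Av1 = (16.58140, 13.83721, 14.37209); divide by 16.58140 → v2 = (1.00000, 0.83450, 0.86676)
Requested entry of v2: 618/713 = 0.8668

0.8668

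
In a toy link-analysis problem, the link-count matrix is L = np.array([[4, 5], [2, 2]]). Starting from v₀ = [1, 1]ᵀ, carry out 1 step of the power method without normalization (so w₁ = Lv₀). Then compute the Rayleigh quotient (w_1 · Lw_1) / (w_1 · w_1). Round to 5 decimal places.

λ ≈ 6.26804

w1 = Lv₀ = (4·1 + 5·1; 2·1 + 2·1) = (9, 4)
Lw1 = (56, 26)
w1·Lw1 = 9·56 + 4·26 = 608; w1·w1 = 9·9 + 4·4 = 97
λ ≈ 608/97 = 6.26804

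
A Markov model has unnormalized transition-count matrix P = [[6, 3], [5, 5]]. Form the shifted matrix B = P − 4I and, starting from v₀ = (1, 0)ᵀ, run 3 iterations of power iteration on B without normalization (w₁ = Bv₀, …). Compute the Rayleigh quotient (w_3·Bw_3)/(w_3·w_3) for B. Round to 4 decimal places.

B = P − 4I has rows (2, 3); (5, 1)
w1 = Bv₀ = (2·1 + 3·0; 5·1 + 1·0) = (2, 5)
w2 = Bw1 = (2·2 + 3·5; 5·2 + 1·5) = (19, 15)
w3 = Bw2 = (83, 110)
Bw3 = (496, 525)
w3·Bw3 = 98918; w3·w3 = 18989; μ ≈ 98918/18989 = 5.2092

μ ≈ 5.2092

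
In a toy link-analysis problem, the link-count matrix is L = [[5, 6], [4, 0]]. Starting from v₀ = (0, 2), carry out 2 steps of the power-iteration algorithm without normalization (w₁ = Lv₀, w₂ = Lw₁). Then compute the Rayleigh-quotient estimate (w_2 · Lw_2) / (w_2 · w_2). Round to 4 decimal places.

λ ≈ 7.9268

w1 = Lv₀ = (12, 0)
w2 = Lw1 = (60, 48)
Lw2 = (588, 240)
w2·Lw2 = 60·588 + 48·240 = 46800; w2·w2 = 60·60 + 48·48 = 5904
λ ≈ 46800/5904 = 7.9268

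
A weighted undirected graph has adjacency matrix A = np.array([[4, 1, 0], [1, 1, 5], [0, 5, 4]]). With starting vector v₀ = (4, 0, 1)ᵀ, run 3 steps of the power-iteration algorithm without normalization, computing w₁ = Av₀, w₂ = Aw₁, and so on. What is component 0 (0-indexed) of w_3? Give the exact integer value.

w1 = Av₀ = (16, 9, 4)
w2 = Aw1 = (73, 45, 61)
w3 = Aw2 = (337, 423, 469)
The requested component of w3 is 337.

337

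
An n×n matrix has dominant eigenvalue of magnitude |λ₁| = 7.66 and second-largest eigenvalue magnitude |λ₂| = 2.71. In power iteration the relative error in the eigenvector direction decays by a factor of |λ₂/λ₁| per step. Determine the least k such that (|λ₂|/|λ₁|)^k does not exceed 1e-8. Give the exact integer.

18

|λ₂/λ₁| = 2.71/7.66 = 0.35379
Need k ≥ ln(1e-8) / ln(0.35379) = -18.4207 / -1.0391 ≈ 17.728
Smallest integer k satisfying the bound: 18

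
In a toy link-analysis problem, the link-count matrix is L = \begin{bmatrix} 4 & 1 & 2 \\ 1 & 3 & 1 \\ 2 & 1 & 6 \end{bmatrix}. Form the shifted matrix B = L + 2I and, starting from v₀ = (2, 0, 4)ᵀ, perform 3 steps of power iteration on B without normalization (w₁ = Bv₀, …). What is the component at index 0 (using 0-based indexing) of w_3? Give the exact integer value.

1942

B = L + 2I has rows (6, 1, 2); (1, 5, 1); (2, 1, 8)
w1 = Bv₀ = (6·2 + 1·0 + 2·4; 1·2 + 5·0 + 1·4; 2·2 + 1·0 + 8·4) = (20, 6, 36)
w2 = Bw1 = (6·20 + 1·6 + 2·36; 1·20 + 5·6 + 1·36; 2·20 + 1·6 + 8·36) = (198, 86, 334)
w3 = Bw2 = (1942, 962, 3154)
Requested component of w3: 1942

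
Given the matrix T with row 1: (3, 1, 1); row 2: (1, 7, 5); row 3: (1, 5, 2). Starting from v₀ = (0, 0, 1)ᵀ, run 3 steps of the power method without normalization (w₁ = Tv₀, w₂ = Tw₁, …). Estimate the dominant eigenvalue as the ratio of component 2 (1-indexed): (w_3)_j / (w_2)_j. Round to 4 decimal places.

w1 = Tv₀ = (3·0 + 1·0 + 1·1; 1·0 + 7·0 + 5·1; 1·0 + 5·0 + 2·1) = (1, 5, 2)
w2 = Tw1 = (3·1 + 1·5 + 1·2; 1·1 + 7·5 + 5·2; 1·1 + 5·5 + 2·2) = (10, 46, 30)
w3 = Tw2 = (106, 482, 300)
Ratio at component: 482 / 46 = 10.4783

10.4783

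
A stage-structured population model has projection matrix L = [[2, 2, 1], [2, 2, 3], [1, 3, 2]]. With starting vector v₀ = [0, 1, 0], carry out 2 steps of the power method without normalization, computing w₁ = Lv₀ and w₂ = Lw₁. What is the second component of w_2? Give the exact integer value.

17

w1 = Lv₀ = (2·0 + 2·1 + 1·0; 2·0 + 2·1 + 3·0; 1·0 + 3·1 + 2·0) = (2, 2, 3)
w2 = Lw1 = (2·2 + 2·2 + 1·3; 2·2 + 2·2 + 3·3; 1·2 + 3·2 + 2·3) = (11, 17, 14)
The requested component of w2 is 17.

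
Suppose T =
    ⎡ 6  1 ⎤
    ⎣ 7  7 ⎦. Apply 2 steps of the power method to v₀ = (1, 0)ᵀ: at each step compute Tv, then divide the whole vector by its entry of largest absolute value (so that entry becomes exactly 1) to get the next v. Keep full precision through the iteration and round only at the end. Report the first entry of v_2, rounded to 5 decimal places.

Tv0 = (6.000000, 7.000000); divide by 7.000000 → v1 = (0.857143, 1.000000)
Tv1 = (6.142857, 13.000000); divide by 13.000000 → v2 = (0.472527, 1.000000)
Requested entry of v2: 43/91 = 0.47253

0.47253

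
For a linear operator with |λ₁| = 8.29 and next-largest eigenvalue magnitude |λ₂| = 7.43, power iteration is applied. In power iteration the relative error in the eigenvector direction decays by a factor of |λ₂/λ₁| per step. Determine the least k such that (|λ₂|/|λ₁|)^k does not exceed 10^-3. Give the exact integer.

|λ₂/λ₁| = 7.43/8.29 = 0.89626
Need k ≥ ln(10^-3) / ln(0.89626) = -6.9078 / -0.1095 ≈ 63.071
Smallest integer k satisfying the bound: 64

64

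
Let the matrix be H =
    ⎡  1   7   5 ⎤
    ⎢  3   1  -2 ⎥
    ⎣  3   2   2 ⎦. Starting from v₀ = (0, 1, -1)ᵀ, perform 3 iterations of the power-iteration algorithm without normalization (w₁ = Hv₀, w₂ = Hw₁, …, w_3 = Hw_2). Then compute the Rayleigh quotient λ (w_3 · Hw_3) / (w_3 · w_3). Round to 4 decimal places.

w1 = Hv₀ = (1·0 + 7·1 + 5·(-1); 3·0 + 1·1 + (-2)·(-1); 3·0 + 2·1 + 2·(-1)) = (2, 3, 0)
w2 = Hw1 = (1·2 + 7·3 + 5·0; 3·2 + 1·3 + (-2)·0; 3·2 + 2·3 + 2·0) = (23, 9, 12)
w3 = Hw2 = (146, 54, 111)
Hw3 = (1079, 270, 768)
w3·Hw3 = 146·1079 + 54·270 + 111·768 = 257362; w3·w3 = 146·146 + 54·54 + 111·111 = 36553
λ ≈ 257362/36553 = 7.0408

7.0408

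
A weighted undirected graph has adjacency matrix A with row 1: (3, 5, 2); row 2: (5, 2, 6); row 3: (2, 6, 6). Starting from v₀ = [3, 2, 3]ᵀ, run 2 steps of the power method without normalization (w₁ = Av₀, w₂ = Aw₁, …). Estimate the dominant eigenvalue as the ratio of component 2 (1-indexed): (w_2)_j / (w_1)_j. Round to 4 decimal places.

w1 = Av₀ = (3·3 + 5·2 + 2·3; 5·3 + 2·2 + 6·3; 2·3 + 6·2 + 6·3) = (25, 37, 36)
w2 = Aw1 = (3·25 + 5·37 + 2·36; 5·25 + 2·37 + 6·36; 2·25 + 6·37 + 6·36) = (332, 415, 488)
Ratio at component: 415 / 37 = 11.2162

λ ≈ 11.2162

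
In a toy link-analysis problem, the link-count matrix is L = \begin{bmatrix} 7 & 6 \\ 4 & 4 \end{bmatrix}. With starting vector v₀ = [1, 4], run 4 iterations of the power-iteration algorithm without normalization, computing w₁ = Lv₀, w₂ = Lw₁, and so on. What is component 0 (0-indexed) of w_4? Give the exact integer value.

38065

w1 = Lv₀ = (7·1 + 6·4; 4·1 + 4·4) = (31, 20)
w2 = Lw1 = (7·31 + 6·20; 4·31 + 4·20) = (337, 204)
w3 = Lw2 = (3583, 2164)
w4 = Lw3 = (38065, 22988)
The requested component of w4 is 38065.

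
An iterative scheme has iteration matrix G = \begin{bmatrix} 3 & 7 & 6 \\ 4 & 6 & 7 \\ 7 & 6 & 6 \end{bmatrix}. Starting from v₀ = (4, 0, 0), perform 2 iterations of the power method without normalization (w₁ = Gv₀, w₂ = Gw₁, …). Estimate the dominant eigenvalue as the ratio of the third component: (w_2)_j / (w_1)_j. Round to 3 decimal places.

12.429

w1 = Gv₀ = (12, 16, 28)
w2 = Gw1 = (316, 340, 348)
Ratio at component: 348 / 28 = 12.429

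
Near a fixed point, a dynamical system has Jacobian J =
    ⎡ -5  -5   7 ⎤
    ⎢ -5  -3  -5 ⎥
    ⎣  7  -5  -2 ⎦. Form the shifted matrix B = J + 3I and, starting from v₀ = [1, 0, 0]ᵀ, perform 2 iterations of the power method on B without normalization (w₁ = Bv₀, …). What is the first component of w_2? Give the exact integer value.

B = J + 3I has rows (-2, -5, 7); (-5, 0, -5); (7, -5, 1)
w1 = Bv₀ = ((-2)·1 + (-5)·0 + 7·0; (-5)·1 + 0·0 + (-5)·0; 7·1 + (-5)·0 + 1·0) = (-2, -5, 7)
w2 = Bw1 = ((-2)·(-2) + (-5)·(-5) + 7·7; (-5)·(-2) + 0·(-5) + (-5)·7; 7·(-2) + (-5)·(-5) + 1·7) = (78, -25, 18)
Requested component of w2: 78

78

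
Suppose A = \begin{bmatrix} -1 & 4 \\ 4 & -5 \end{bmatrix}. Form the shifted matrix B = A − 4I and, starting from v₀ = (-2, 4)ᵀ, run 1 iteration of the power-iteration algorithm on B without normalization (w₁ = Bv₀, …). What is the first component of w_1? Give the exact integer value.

26

B = A − 4I has rows (-5, 4); (4, -9)
w1 = Bv₀ = ((-5)·(-2) + 4·4; 4·(-2) + (-9)·4) = (26, -44)
Requested component of w1: 26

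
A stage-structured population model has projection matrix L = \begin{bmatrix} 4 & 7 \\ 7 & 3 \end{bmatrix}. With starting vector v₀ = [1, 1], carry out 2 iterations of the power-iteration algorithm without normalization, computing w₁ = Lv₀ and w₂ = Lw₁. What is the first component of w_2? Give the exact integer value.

114

w1 = Lv₀ = (11, 10)
w2 = Lw1 = (114, 107)
The requested component of w2 is 114.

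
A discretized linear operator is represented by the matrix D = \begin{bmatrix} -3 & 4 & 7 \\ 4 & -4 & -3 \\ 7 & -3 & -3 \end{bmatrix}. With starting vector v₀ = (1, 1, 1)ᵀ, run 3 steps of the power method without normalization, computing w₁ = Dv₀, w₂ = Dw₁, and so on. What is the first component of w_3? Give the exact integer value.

685

w1 = Dv₀ = ((-3)·1 + 4·1 + 7·1; 4·1 + (-4)·1 + (-3)·1; 7·1 + (-3)·1 + (-3)·1) = (8, -3, 1)
w2 = Dw1 = ((-3)·8 + 4·(-3) + 7·1; 4·8 + (-4)·(-3) + (-3)·1; 7·8 + (-3)·(-3) + (-3)·1) = (-29, 41, 62)
w3 = Dw2 = (685, -466, -512)
The requested component of w3 is 685.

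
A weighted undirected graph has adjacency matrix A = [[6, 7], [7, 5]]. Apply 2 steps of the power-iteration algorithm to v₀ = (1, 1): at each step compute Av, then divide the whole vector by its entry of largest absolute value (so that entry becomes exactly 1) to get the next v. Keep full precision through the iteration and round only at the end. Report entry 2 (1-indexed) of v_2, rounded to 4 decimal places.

Av0 = (13.00000, 12.00000); divide by 13.00000 → v1 = (1.00000, 0.92308)
Av1 = (12.46154, 11.61538); divide by 12.46154 → v2 = (1.00000, 0.93210)
Requested entry of v2: 151/162 = 0.9321

0.9321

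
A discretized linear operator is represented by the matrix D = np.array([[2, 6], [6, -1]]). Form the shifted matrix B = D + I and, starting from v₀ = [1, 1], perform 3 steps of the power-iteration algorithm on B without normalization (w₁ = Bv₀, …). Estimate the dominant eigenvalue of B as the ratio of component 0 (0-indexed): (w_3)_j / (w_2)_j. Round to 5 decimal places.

8.14286

B = D + I has rows (3, 6); (6, 0)
w1 = Bv₀ = (3·1 + 6·1; 6·1 + 0·1) = (9, 6)
w2 = Bw1 = (3·9 + 6·6; 6·9 + 0·6) = (63, 54)
w3 = Bw2 = (513, 378)
Ratio: 513/63 = 8.14286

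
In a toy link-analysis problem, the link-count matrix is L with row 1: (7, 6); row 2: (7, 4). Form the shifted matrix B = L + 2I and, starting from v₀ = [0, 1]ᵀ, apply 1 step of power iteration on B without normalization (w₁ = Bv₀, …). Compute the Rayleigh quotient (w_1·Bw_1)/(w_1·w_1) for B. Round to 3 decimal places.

14.000

B = L + 2I has rows (9, 6); (7, 6)
w1 = Bv₀ = (6, 6)
Bw1 = (90, 78)
w1·Bw1 = 1008; w1·w1 = 72; μ ≈ 1008/72 = 14.000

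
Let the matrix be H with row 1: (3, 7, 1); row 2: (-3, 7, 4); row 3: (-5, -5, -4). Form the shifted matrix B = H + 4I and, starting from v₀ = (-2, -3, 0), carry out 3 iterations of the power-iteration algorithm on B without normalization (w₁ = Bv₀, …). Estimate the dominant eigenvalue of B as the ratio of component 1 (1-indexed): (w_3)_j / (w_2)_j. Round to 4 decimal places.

B = H + 4I has rows (7, 7, 1); (-3, 11, 4); (-5, -5, 0)
w1 = Bv₀ = (-35, -27, 25)
w2 = Bw1 = (-409, -92, 310)
w3 = Bw2 = (-3197, 1455, 2505)
Ratio: -3197/-409 = 7.8166

μ ≈ 7.8166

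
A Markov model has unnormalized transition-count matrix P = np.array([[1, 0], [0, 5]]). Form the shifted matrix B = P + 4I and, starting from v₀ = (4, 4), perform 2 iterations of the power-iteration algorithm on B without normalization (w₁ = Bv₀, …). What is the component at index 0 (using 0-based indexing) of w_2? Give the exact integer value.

100

B = P + 4I has rows (5, 0); (0, 9)
w1 = Bv₀ = (5·4 + 0·4; 0·4 + 9·4) = (20, 36)
w2 = Bw1 = (5·20 + 0·36; 0·20 + 9·36) = (100, 324)
Requested component of w2: 100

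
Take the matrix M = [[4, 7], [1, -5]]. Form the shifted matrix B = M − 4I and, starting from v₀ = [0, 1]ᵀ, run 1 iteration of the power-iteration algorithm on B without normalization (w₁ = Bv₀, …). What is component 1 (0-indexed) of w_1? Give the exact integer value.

-9

B = M − 4I has rows (0, 7); (1, -9)
w1 = Bv₀ = (7, -9)
Requested component of w1: -9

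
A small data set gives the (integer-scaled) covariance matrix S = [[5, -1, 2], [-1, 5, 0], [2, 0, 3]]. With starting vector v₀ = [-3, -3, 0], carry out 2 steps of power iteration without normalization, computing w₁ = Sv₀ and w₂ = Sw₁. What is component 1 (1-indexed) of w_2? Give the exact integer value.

w1 = Sv₀ = (5·(-3) + (-1)·(-3) + 2·0; (-1)·(-3) + 5·(-3) + 0·0; 2·(-3) + 0·(-3) + 3·0) = (-12, -12, -6)
w2 = Sw1 = (5·(-12) + (-1)·(-12) + 2·(-6); (-1)·(-12) + 5·(-12) + 0·(-6); 2·(-12) + 0·(-12) + 3·(-6)) = (-60, -48, -42)
The requested component of w2 is -60.

-60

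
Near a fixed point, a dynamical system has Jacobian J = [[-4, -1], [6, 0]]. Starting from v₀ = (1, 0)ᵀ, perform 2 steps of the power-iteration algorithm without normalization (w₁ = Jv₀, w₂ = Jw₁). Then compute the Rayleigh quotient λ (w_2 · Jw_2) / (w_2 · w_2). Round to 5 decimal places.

λ ≈ -2.36686

w1 = Jv₀ = ((-4)·1 + (-1)·0; 6·1 + 0·0) = (-4, 6)
w2 = Jw1 = ((-4)·(-4) + (-1)·6; 6·(-4) + 0·6) = (10, -24)
Jw2 = (-16, 60)
w2·Jw2 = 10·(-16) + (-24)·60 = -1600; w2·w2 = 10·10 + (-24)·(-24) = 676
λ ≈ -1600/676 = -2.36686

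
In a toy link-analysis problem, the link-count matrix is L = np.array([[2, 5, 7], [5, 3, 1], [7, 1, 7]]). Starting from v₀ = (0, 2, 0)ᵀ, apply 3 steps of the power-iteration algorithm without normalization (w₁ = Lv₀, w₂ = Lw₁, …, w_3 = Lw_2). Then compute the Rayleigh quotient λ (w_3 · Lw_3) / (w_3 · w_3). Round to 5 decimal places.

w1 = Lv₀ = (2·0 + 5·2 + 7·0; 5·0 + 3·2 + 1·0; 7·0 + 1·2 + 7·0) = (10, 6, 2)
w2 = Lw1 = (2·10 + 5·6 + 7·2; 5·10 + 3·6 + 1·2; 7·10 + 1·6 + 7·2) = (64, 70, 90)
w3 = Lw2 = (1108, 620, 1148)
Lw3 = (13352, 8548, 16412)
w3·Lw3 = 1108·13352 + 620·8548 + 1148·16412 = 38934752; w3·w3 = 1108·1108 + 620·620 + 1148·1148 = 2929968
λ ≈ 38934752/2929968 = 13.28846

13.28846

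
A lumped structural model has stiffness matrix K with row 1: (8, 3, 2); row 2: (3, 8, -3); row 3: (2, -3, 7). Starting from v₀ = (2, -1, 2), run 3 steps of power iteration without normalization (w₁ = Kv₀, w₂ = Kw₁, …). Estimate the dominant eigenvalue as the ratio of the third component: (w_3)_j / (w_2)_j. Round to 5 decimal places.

w1 = Kv₀ = (8·2 + 3·(-1) + 2·2; 3·2 + 8·(-1) + (-3)·2; 2·2 + (-3)·(-1) + 7·2) = (17, -8, 21)
w2 = Kw1 = (8·17 + 3·(-8) + 2·21; 3·17 + 8·(-8) + (-3)·21; 2·17 + (-3)·(-8) + 7·21) = (154, -76, 205)
w3 = Kw2 = (1414, -761, 1971)
Ratio at component: 1971 / 205 = 9.61463

9.61463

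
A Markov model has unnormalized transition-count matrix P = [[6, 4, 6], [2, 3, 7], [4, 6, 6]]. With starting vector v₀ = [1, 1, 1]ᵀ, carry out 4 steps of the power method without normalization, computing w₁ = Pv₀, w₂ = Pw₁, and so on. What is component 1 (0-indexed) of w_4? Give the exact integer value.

w1 = Pv₀ = (6·1 + 4·1 + 6·1; 2·1 + 3·1 + 7·1; 4·1 + 6·1 + 6·1) = (16, 12, 16)
w2 = Pw1 = (6·16 + 4·12 + 6·16; 2·16 + 3·12 + 7·16; 4·16 + 6·12 + 6·16) = (240, 180, 232)
w3 = Pw2 = (3552, 2644, 3432)
w4 = Pw3 = (52480, 39060, 50664)
The requested component of w4 is 39060.

39060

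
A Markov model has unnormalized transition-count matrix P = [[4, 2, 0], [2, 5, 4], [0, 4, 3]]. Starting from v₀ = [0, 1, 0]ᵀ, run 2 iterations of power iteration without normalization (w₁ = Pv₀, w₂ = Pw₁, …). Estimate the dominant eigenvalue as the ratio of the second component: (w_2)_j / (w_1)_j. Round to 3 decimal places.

λ ≈ 9.000

w1 = Pv₀ = (2, 5, 4)
w2 = Pw1 = (18, 45, 32)
Ratio at component: 45 / 5 = 9.000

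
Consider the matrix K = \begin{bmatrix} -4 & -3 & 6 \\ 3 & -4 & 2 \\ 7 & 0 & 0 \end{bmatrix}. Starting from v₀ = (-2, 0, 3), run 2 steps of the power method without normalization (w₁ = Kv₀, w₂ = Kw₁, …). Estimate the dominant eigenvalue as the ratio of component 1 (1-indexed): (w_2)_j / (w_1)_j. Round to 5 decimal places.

w1 = Kv₀ = ((-4)·(-2) + (-3)·0 + 6·3; 3·(-2) + (-4)·0 + 2·3; 7·(-2) + 0·0 + 0·3) = (26, 0, -14)
w2 = Kw1 = ((-4)·26 + (-3)·0 + 6·(-14); 3·26 + (-4)·0 + 2·(-14); 7·26 + 0·0 + 0·(-14)) = (-188, 50, 182)
Ratio at component: -188 / 26 = -7.23077

λ ≈ -7.23077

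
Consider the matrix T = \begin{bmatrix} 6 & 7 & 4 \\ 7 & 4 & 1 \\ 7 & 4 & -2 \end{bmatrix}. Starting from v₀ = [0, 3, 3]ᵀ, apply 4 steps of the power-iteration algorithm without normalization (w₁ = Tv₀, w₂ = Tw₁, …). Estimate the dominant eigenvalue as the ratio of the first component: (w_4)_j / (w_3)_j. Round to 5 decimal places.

w1 = Tv₀ = (6·0 + 7·3 + 4·3; 7·0 + 4·3 + 1·3; 7·0 + 4·3 + (-2)·3) = (33, 15, 6)
w2 = Tw1 = (6·33 + 7·15 + 4·6; 7·33 + 4·15 + 1·6; 7·33 + 4·15 + (-2)·6) = (327, 297, 279)
w3 = Tw2 = (5157, 3756, 2919)
w4 = Tw3 = (68910, 54042, 45285)
Ratio at component: 68910 / 5157 = 13.36242

13.36242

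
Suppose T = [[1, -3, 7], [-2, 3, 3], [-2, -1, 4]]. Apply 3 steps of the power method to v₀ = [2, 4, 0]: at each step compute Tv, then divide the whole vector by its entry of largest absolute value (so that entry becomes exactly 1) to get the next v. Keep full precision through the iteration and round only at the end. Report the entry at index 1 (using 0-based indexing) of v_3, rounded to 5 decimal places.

Tv0 = (-10.000000, 8.000000, -8.000000); divide by -10.000000 → v1 = (1.000000, -0.800000, 0.800000)
Tv1 = (9.000000, -2.000000, 2.000000); divide by 9.000000 → v2 = (1.000000, -0.222222, 0.222222)
Tv2 = (3.222222, -2.000000, -0.888889); divide by 3.222222 → v3 = (1.000000, -0.620690, -0.275862)
Requested entry of v3: 180/-290 = -0.62069

-0.62069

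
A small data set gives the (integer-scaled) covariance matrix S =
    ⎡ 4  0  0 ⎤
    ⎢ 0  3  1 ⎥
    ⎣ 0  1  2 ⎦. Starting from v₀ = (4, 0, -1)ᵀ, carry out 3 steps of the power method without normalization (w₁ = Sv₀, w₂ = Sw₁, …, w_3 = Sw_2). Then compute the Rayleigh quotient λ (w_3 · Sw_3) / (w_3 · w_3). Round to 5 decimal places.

w1 = Sv₀ = (4·4 + 0·0 + 0·(-1); 0·4 + 3·0 + 1·(-1); 0·4 + 1·0 + 2·(-1)) = (16, -1, -2)
w2 = Sw1 = (4·16 + 0·(-1) + 0·(-2); 0·16 + 3·(-1) + 1·(-2); 0·16 + 1·(-1) + 2·(-2)) = (64, -5, -5)
w3 = Sw2 = (256, -20, -15)
Sw3 = (1024, -75, -50)
w3·Sw3 = 256·1024 + (-20)·(-75) + (-15)·(-50) = 264394; w3·w3 = 256·256 + (-20)·(-20) + (-15)·(-15) = 66161
λ ≈ 264394/66161 = 3.99622

λ ≈ 3.99622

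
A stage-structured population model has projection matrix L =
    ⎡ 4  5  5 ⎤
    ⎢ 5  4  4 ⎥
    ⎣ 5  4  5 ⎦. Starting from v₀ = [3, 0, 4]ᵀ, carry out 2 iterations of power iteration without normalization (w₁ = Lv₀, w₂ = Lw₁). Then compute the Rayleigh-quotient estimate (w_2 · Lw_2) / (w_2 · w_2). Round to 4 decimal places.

λ ≈ 13.6827

w1 = Lv₀ = (32, 31, 35)
w2 = Lw1 = (458, 424, 459)
Lw2 = (6247, 5822, 6281)
w2·Lw2 = 458·6247 + 424·5822 + 459·6281 = 8212633; w2·w2 = 458·458 + 424·424 + 459·459 = 600221
λ ≈ 8212633/600221 = 13.6827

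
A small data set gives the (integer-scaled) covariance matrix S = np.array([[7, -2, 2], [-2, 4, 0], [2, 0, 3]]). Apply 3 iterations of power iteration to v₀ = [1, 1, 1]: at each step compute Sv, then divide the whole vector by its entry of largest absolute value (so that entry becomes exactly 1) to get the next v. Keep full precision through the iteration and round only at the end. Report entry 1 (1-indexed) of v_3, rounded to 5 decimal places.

1.00000

Sv0 = (7.000000, 2.000000, 5.000000); divide by 7.000000 → v1 = (1.000000, 0.285714, 0.714286)
Sv1 = (7.857143, -0.857143, 4.142857); divide by 7.857143 → v2 = (1.000000, -0.109091, 0.527273)
Sv2 = (8.272727, -2.436364, 3.581818); divide by 8.272727 → v3 = (1.000000, -0.294505, 0.432967)
Requested entry of v3: 455/455 = 1.00000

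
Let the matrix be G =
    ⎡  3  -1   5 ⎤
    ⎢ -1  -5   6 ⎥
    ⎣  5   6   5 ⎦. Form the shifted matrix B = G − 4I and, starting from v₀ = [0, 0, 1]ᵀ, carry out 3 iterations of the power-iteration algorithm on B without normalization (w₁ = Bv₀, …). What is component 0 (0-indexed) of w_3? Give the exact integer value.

369

B = G − 4I has rows (-1, -1, 5); (-1, -9, 6); (5, 6, 1)
w1 = Bv₀ = (5, 6, 1)
w2 = Bw1 = (-6, -53, 62)
w3 = Bw2 = (369, 855, -286)
Requested component of w3: 369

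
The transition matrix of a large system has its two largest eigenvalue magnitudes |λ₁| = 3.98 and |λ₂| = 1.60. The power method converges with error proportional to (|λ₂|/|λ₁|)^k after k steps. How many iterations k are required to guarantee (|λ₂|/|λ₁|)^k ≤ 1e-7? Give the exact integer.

|λ₂/λ₁| = 1.60/3.98 = 0.40201
Need k ≥ ln(1e-7) / ln(0.40201) = -16.1181 / -0.9113 ≈ 17.687
Smallest integer k satisfying the bound: 18

18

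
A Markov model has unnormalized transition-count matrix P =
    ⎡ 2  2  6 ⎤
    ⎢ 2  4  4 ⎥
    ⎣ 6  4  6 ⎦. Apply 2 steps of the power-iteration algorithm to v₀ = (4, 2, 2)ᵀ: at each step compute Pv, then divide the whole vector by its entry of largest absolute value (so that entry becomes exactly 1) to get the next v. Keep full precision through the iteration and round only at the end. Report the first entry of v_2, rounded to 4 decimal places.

Pv0 = (24.00000, 24.00000, 44.00000); divide by 44.00000 → v1 = (0.54545, 0.54545, 1.00000)
Pv1 = (8.18182, 7.27273, 11.45455); divide by 11.45455 → v2 = (0.71429, 0.63492, 1.00000)
Requested entry of v2: 360/504 = 0.7143

0.7143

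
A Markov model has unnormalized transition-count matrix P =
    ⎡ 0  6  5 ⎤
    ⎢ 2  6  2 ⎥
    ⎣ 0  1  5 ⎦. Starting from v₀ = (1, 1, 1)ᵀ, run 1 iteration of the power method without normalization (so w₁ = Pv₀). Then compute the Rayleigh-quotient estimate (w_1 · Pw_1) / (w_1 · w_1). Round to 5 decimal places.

8.44358

w1 = Pv₀ = (11, 10, 6)
Pw1 = (90, 94, 40)
w1·Pw1 = 11·90 + 10·94 + 6·40 = 2170; w1·w1 = 11·11 + 10·10 + 6·6 = 257
λ ≈ 2170/257 = 8.44358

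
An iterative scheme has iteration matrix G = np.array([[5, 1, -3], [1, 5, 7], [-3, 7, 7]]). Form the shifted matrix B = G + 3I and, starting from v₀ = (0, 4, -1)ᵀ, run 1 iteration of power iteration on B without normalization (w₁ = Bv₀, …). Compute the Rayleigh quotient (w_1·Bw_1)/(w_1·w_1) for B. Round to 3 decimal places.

B = G + 3I has rows (8, 1, -3); (1, 8, 7); (-3, 7, 10)
w1 = Bv₀ = (8·0 + 1·4 + (-3)·(-1); 1·0 + 8·4 + 7·(-1); (-3)·0 + 7·4 + 10·(-1)) = (7, 25, 18)
Bw1 = (27, 333, 334)
w1·Bw1 = 14526; w1·w1 = 998; μ ≈ 14526/998 = 14.555

14.555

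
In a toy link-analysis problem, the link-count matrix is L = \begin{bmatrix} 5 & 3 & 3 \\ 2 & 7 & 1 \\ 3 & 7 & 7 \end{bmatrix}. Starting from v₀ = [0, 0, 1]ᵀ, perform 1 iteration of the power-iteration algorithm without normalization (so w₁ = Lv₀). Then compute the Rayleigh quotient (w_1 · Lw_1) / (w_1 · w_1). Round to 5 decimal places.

10.03390

w1 = Lv₀ = (3, 1, 7)
Lw1 = (39, 20, 65)
w1·Lw1 = 3·39 + 1·20 + 7·65 = 592; w1·w1 = 3·3 + 1·1 + 7·7 = 59
λ ≈ 592/59 = 10.03390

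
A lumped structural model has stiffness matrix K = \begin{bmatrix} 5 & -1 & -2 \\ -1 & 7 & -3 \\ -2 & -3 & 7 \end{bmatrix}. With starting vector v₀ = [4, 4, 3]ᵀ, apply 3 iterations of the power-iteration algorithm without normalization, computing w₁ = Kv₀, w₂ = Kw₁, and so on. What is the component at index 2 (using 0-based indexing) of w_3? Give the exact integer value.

w1 = Kv₀ = (5·4 + (-1)·4 + (-2)·3; (-1)·4 + 7·4 + (-3)·3; (-2)·4 + (-3)·4 + 7·3) = (10, 15, 1)
w2 = Kw1 = (5·10 + (-1)·15 + (-2)·1; (-1)·10 + 7·15 + (-3)·1; (-2)·10 + (-3)·15 + 7·1) = (33, 92, -58)
w3 = Kw2 = (189, 785, -748)
The requested component of w3 is -748.

-748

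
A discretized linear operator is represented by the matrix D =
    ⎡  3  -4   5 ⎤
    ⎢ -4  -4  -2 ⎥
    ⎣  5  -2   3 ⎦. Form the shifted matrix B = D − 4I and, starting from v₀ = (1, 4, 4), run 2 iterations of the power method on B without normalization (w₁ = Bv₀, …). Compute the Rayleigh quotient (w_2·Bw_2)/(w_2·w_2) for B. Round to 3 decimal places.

B = D − 4I has rows (-1, -4, 5); (-4, -8, -2); (5, -2, -1)
w1 = Bv₀ = ((-1)·1 + (-4)·4 + 5·4; (-4)·1 + (-8)·4 + (-2)·4; 5·1 + (-2)·4 + (-1)·4) = (3, -44, -7)
w2 = Bw1 = ((-1)·3 + (-4)·(-44) + 5·(-7); (-4)·3 + (-8)·(-44) + (-2)·(-7); 5·3 + (-2)·(-44) + (-1)·(-7)) = (138, 354, 110)
Bw2 = (-1004, -3604, -128)
w2·Bw2 = -1428448; w2·w2 = 156460; μ ≈ -1428448/156460 = -9.130

-9.130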